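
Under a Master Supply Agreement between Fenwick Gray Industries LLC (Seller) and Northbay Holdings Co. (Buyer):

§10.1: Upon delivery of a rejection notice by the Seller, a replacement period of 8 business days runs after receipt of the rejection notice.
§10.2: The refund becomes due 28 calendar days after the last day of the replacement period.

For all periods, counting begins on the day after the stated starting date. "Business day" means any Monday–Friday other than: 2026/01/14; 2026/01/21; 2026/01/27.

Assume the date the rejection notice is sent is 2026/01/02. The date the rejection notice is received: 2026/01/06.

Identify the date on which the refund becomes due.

2026/02/16

From Tuesday, 2026/01/06, 8 business days (Jan 7, Jan 8, Jan 9, Jan 12, Jan 13, Jan 15, Jan 16, Jan 19, skipping weekends and the listed holiday on Jan 14) brings us to Monday, 2026/01/19, which is the last day of the replacement period.
The date on which the refund becomes due: 28 calendar days after 2026/01/19 is 2026/02/16.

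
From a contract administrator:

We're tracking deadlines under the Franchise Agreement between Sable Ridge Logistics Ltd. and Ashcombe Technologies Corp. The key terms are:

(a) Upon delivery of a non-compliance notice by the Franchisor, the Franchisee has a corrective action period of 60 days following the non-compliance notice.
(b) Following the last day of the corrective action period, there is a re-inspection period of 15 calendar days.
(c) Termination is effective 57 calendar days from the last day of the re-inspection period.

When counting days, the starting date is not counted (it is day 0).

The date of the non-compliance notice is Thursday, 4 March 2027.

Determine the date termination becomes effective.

The last day of the corrective action period: 60 calendar days after 4 March 2027 is 3 May 2027.
Adding 15 calendar days to 3 May 2027 gives 18 May 2027, which is the last day of the re-inspection period.
The date termination becomes effective: 18 May 2027 + 57 days = 14 July 2027.

14 July 2027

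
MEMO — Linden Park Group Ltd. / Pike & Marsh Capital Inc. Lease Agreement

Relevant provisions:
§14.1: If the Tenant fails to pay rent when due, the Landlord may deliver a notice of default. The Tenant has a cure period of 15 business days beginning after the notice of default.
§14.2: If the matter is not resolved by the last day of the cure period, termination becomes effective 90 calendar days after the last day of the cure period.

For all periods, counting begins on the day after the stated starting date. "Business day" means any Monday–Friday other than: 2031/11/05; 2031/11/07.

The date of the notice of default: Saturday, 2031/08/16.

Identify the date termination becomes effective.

2031/12/04

The last day of the cure period: 15 business days after Saturday, 2031/08/16, skipping weekends — Aug 18, Aug 19, Aug 20, Aug 21, …, Sep 3, Sep 4, Sep 5 — lands on Friday, 2031/09/05.
The date termination becomes effective: 2031/09/05 + 90 days = 2031/12/04.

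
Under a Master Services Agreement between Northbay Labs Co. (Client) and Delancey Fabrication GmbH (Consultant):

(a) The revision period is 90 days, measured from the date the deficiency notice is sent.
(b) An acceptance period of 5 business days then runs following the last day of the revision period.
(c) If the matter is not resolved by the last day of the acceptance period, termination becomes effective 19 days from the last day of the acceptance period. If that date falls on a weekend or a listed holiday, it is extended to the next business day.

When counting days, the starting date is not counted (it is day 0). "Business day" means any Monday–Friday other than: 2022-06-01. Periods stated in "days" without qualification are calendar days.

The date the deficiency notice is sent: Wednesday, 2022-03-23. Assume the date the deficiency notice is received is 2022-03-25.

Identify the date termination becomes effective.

2022-07-18

Adding 90 calendar days to 2022-03-23 gives 2022-06-21, which is the last day of the revision period.
From Tuesday, 2022-06-21, 5 business days (Jun 22, Jun 23, Jun 24, Jun 27, Jun 28, skipping weekends) brings us to Tuesday, 2022-06-28, which is the last day of the acceptance period.
Adding 19 calendar days to 2022-06-28 gives 2022-07-17, which is the date termination becomes effective. That falls on a Sunday, so it rolls to the next business day, Monday, 2022-07-18.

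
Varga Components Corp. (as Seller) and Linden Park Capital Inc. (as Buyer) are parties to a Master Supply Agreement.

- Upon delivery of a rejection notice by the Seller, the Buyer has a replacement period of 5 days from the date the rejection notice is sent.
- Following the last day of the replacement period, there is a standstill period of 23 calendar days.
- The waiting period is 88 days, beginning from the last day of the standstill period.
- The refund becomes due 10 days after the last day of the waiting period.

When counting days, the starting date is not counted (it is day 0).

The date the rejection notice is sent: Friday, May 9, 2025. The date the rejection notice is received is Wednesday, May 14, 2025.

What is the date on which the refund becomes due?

September 12, 2025

The last day of the replacement period: 5 calendar days after May 9, 2025 is May 14, 2025.
The last day of the standstill period: May 14, 2025 + 23 days = June 6, 2025.
Adding 88 calendar days to June 6, 2025 gives September 2, 2025, which is the last day of the waiting period.
Adding 10 calendar days to September 2, 2025 gives September 12, 2025, which is the date on which the refund becomes due.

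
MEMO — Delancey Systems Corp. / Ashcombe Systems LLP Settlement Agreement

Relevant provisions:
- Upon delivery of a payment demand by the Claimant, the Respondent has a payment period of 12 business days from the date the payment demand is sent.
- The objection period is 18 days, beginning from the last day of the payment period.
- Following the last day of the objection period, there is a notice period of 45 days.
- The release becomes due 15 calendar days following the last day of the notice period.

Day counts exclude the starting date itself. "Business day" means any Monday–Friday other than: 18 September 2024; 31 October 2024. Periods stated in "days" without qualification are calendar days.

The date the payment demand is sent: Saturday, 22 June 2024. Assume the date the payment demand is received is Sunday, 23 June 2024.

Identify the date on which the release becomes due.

The last day of the payment period: counting 12 business days from Saturday, 22 June 2024 (Jun 24, Jun 25, Jun 26, Jun 27, …, Jul 5, Jul 8, Jul 9, skipping weekends) reaches Tuesday, 9 July 2024.
Adding 18 calendar days to 9 July 2024 gives 27 July 2024, which is the last day of the objection period.
The last day of the notice period: 27 July 2024 + 45 days = 10 September 2024.
Adding 15 calendar days to 10 September 2024 gives 25 September 2024, which is the date on which the release becomes due.

25 September 2024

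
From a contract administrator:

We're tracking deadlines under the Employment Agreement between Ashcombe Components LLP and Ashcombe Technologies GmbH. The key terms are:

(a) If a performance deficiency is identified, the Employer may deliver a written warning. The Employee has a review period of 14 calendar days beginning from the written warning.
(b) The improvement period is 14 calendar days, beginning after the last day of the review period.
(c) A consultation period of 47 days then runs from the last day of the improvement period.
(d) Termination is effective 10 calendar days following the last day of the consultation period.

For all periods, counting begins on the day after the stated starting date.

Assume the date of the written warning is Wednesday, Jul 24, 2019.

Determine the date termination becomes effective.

Oct 17, 2019

The last day of the review period: Jul 24, 2019 + 14 days = Aug 7, 2019.
The last day of the improvement period: 14 calendar days after Aug 7, 2019 is Aug 21, 2019.
Adding 47 calendar days to Aug 21, 2019 gives Oct 7, 2019, which is the last day of the consultation period.
Adding 10 calendar days to Oct 7, 2019 gives Oct 17, 2019, which is the date termination becomes effective.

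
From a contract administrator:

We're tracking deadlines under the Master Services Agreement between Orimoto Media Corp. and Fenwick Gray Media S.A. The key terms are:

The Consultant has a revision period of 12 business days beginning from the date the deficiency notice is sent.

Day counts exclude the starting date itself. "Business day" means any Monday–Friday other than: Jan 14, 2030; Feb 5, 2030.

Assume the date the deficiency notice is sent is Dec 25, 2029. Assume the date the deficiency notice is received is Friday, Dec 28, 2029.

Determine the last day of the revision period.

Jan 10, 2030

The last day of the revision period: 12 business days after Tuesday, Dec 25, 2029, skipping weekends — Dec 26, Dec 27, Dec 28, Dec 31, …, Jan 8, Jan 9, Jan 10 — lands on Thursday, Jan 10, 2030.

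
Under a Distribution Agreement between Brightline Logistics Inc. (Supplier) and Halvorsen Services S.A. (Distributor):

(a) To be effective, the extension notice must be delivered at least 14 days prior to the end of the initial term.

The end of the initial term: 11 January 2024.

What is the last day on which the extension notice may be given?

Counting back 14 calendar days from 11 January 2024 gives 28 December 2023.

28 December 2023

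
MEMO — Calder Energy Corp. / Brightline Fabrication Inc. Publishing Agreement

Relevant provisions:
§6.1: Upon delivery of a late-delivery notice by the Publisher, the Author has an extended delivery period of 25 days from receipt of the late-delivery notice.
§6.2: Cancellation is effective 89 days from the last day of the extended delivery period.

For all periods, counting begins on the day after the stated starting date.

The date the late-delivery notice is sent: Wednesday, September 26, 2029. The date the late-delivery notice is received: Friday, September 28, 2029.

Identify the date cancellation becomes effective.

The last day of the extended delivery period: September 28, 2029 + 25 days = October 23, 2029.
The date cancellation becomes effective: October 23, 2029 + 89 days = January 20, 2030.

January 20, 2030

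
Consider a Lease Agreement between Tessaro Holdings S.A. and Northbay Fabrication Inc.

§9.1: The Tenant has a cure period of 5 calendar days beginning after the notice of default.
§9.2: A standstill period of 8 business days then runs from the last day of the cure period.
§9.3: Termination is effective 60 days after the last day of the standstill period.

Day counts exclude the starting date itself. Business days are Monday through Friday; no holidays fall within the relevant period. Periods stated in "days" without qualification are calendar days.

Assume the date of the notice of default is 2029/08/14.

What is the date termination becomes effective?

The last day of the cure period: 2029/08/14 + 5 days = 2029/08/19.
The last day of the standstill period: 8 business days after Sunday, 2029/08/19, skipping weekends — Aug 20, Aug 21, Aug 22, Aug 23, Aug 24, Aug 27, Aug 28, Aug 29 — lands on Wednesday, 2029/08/29.
The date termination becomes effective: 60 calendar days after 2029/08/29 is 2029/10/28.

2029/10/28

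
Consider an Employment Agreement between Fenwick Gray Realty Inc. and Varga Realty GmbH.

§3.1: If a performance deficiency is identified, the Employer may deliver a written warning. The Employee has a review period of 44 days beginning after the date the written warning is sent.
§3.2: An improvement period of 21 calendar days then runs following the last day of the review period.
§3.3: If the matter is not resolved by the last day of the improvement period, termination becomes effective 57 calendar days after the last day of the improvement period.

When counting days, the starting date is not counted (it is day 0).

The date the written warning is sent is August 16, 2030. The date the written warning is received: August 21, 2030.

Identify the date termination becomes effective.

December 16, 2030

The last day of the review period: August 16, 2030 + 44 days = September 29, 2030.
Adding 21 calendar days to September 29, 2030 gives October 20, 2030, which is the last day of the improvement period.
The date termination becomes effective: October 20, 2030 + 57 days = December 16, 2030.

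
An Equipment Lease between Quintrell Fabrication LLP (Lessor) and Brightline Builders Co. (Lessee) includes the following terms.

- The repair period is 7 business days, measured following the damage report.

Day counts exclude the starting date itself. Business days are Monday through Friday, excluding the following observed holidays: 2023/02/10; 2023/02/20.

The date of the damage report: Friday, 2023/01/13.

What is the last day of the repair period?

From Friday, 2023/01/13, 7 business days (Jan 16, Jan 17, Jan 18, Jan 19, Jan 20, Jan 23, Jan 24, skipping weekends) brings us to Tuesday, 2023/01/24, which is the last day of the repair period.

2023/01/24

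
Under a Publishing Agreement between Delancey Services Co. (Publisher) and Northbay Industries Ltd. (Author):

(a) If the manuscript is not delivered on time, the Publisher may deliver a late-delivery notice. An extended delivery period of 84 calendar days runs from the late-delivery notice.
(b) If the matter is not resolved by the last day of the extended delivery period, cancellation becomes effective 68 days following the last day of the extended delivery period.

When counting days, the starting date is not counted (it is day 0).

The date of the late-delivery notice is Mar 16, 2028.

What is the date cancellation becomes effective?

Adding 84 calendar days to Mar 16, 2028 gives Jun 8, 2028, which is the last day of the extended delivery period.
The date cancellation becomes effective: 68 calendar days after Jun 8, 2028 is Aug 15, 2028.

Aug 15, 2028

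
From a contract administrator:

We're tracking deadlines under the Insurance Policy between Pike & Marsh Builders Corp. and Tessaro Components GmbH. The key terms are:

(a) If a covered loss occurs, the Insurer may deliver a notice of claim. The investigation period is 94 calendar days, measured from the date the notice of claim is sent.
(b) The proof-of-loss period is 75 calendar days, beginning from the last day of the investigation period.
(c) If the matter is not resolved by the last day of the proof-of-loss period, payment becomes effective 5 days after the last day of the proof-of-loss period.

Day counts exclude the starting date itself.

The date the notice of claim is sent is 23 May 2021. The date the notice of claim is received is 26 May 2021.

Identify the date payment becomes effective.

Adding 94 calendar days to 23 May 2021 gives 25 August 2021, which is the last day of the investigation period.
Adding 75 calendar days to 25 August 2021 gives 8 November 2021, which is the last day of the proof-of-loss period.
The date payment becomes effective: 8 November 2021 + 5 days = 13 November 2021.

13 November 2021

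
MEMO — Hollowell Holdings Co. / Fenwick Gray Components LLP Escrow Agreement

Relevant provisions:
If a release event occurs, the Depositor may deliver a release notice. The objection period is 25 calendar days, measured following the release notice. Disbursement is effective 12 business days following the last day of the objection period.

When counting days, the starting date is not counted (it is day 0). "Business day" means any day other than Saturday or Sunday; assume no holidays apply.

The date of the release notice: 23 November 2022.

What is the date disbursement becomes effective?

3 January 2023

The last day of the objection period: 25 calendar days after 23 November 2022 is 18 December 2022.
The date disbursement becomes effective: 12 business days after Sunday, 18 December 2022, skipping weekends — Dec 19, Dec 20, Dec 21, Dec 22, …, Dec 30, Jan 2, Jan 3 — lands on Tuesday, 3 January 2023.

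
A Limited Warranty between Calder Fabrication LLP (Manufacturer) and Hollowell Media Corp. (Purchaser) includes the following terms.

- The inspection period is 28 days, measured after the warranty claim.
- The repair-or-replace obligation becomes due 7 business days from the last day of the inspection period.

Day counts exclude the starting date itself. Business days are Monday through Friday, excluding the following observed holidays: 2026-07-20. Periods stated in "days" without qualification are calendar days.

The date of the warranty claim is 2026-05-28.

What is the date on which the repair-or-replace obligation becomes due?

2026-07-06

Adding 28 calendar days to 2026-05-28 gives 2026-06-25, which is the last day of the inspection period.
From Thursday, 2026-06-25, 7 business days (Jun 26, Jun 29, Jun 30, Jul 1, Jul 2, Jul 3, Jul 6, skipping weekends) brings us to Monday, 2026-07-06, which is the date on which the repair-or-replace obligation becomes due.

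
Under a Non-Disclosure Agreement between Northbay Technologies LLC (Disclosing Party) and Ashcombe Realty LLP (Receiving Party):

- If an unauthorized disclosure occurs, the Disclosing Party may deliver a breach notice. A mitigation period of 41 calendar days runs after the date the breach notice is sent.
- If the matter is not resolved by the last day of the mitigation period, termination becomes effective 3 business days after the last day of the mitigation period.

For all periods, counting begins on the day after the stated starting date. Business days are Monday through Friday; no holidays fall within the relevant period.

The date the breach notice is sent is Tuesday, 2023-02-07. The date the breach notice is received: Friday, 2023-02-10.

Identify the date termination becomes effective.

2023-03-23

The last day of the mitigation period: 41 calendar days after 2023-02-07 is 2023-03-20.
From Monday, 2023-03-20, 3 business days (Mar 21, Mar 22, Mar 23, skipping weekends) brings us to Thursday, 2023-03-23, which is the date termination becomes effective.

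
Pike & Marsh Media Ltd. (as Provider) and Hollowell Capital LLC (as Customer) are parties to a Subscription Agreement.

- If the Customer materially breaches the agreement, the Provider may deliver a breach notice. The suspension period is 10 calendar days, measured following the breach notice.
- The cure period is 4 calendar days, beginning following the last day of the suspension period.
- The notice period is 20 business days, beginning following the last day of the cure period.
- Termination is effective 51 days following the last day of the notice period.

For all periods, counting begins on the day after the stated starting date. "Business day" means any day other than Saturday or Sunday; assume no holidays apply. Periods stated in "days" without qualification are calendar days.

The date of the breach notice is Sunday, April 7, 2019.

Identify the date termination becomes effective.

Adding 10 calendar days to April 7, 2019 gives April 17, 2019, which is the last day of the suspension period.
The last day of the cure period: April 17, 2019 + 4 days = April 21, 2019.
The last day of the notice period: 20 business days after Sunday, April 21, 2019, skipping weekends — Apr 22, Apr 23, Apr 24, Apr 25, …, May 15, May 16, May 17 — lands on Friday, May 17, 2019.
Adding 51 calendar days to May 17, 2019 gives July 7, 2019, which is the date termination becomes effective.

July 7, 2019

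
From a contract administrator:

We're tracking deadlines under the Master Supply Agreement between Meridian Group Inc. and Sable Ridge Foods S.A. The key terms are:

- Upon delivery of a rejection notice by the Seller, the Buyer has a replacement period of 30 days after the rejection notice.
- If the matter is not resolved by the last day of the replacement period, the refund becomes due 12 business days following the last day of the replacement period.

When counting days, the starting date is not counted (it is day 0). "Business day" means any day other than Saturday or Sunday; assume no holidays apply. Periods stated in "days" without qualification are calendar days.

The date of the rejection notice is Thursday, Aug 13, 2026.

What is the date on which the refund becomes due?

Sep 29, 2026

The last day of the replacement period: 30 calendar days after Aug 13, 2026 is Sep 12, 2026.
The date on which the refund becomes due: counting 12 business days from Saturday, Sep 12, 2026 (Sep 14, Sep 15, Sep 16, Sep 17, …, Sep 25, Sep 28, Sep 29, skipping weekends) reaches Tuesday, Sep 29, 2026.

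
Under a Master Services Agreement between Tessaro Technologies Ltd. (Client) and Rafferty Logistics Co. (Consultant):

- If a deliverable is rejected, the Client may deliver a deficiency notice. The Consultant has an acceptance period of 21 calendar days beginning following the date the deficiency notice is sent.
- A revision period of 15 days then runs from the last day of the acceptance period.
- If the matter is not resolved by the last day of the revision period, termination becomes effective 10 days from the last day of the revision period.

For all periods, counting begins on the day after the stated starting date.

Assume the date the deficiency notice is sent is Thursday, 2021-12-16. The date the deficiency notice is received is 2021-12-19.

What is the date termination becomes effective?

The last day of the acceptance period: 21 calendar days after 2021-12-16 is 2022-01-06.
Adding 15 calendar days to 2022-01-06 gives 2022-01-21, which is the last day of the revision period.
Adding 10 calendar days to 2022-01-21 gives 2022-01-31, which is the date termination becomes effective.

2022-01-31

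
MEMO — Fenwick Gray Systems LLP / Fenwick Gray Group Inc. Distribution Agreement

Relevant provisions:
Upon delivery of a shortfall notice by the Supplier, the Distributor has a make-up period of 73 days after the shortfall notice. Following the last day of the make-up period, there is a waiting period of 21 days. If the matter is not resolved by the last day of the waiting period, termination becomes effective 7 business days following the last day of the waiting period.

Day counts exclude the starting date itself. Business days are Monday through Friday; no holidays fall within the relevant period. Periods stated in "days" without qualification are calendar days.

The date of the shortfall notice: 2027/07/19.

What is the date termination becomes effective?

The last day of the make-up period: 73 calendar days after 2027/07/19 is 2027/09/30.
The last day of the waiting period: 21 calendar days after 2027/09/30 is 2027/10/21.
From Thursday, 2027/10/21, 7 business days (Oct 22, Oct 25, Oct 26, Oct 27, Oct 28, Oct 29, Nov 1, skipping weekends) brings us to Monday, 2027/11/01, which is the date termination becomes effective.

2027/11/01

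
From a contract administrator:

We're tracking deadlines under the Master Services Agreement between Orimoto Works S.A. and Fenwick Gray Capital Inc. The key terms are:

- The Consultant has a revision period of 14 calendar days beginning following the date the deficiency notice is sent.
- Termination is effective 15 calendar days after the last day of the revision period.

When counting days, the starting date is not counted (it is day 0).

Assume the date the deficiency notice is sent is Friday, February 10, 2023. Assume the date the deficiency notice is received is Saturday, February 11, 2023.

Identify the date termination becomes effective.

March 11, 2023

Adding 14 calendar days to February 10, 2023 gives February 24, 2023, which is the last day of the revision period.
The date termination becomes effective: 15 calendar days after February 24, 2023 is March 11, 2023.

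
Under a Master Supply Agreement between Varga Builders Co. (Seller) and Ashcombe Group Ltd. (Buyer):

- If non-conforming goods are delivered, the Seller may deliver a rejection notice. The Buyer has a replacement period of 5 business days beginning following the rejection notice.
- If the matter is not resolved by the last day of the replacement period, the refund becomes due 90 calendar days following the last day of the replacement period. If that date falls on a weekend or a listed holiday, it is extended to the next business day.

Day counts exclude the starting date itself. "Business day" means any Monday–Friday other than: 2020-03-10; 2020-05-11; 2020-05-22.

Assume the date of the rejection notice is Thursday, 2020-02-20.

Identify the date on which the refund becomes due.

From Thursday, 2020-02-20, 5 business days (Feb 21, Feb 24, Feb 25, Feb 26, Feb 27, skipping weekends) brings us to Thursday, 2020-02-27, which is the last day of the replacement period.
Adding 90 calendar days to 2020-02-27 gives 2020-05-27, which is the date on which the refund becomes due. 2020-05-27 is a Wednesday and is not a listed holiday, so no roll-forward applies.

2020-05-27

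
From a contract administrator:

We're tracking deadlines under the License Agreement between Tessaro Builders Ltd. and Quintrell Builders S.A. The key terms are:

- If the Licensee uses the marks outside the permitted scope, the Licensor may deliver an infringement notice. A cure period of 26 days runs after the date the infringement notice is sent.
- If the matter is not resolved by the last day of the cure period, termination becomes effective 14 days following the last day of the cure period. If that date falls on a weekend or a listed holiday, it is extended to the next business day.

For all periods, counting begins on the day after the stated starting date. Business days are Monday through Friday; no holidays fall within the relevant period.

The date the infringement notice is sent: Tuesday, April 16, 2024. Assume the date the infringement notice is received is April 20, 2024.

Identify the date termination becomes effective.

The last day of the cure period: 26 calendar days after April 16, 2024 is May 12, 2024.
The date termination becomes effective: May 12, 2024 + 14 days = May 26, 2024. That falls on a Sunday, so it rolls to the next business day, Monday, May 27, 2024.

May 27, 2024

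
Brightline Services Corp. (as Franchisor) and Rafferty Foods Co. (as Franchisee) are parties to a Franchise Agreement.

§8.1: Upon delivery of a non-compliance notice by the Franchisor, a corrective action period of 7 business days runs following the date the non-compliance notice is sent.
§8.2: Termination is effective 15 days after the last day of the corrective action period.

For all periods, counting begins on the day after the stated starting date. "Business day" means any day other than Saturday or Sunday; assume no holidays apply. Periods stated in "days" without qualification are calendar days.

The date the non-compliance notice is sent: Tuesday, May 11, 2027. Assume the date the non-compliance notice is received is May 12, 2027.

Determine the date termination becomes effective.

From Tuesday, May 11, 2027, 7 business days (May 12, May 13, May 14, May 17, May 18, May 19, May 20, skipping weekends) brings us to Thursday, May 20, 2027, which is the last day of the corrective action period.
The date termination becomes effective: May 20, 2027 + 15 days = Jun 4, 2027.

Jun 4, 2027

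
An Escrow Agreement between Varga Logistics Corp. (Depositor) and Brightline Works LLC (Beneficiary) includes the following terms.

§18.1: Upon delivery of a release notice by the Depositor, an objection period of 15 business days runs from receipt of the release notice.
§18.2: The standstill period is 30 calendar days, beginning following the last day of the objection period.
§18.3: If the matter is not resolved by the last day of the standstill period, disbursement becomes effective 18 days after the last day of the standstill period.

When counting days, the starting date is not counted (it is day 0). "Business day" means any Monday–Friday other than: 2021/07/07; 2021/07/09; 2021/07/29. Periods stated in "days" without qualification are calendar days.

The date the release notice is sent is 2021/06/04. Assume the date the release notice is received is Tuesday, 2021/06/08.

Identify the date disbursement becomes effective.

The last day of the objection period: counting 15 business days from Tuesday, 2021/06/08 (Jun 9, Jun 10, Jun 11, Jun 14, …, Jun 25, Jun 28, Jun 29, skipping weekends) reaches Tuesday, 2021/06/29.
Adding 30 calendar days to 2021/06/29 gives 2021/07/29, which is the last day of the standstill period.
The date disbursement becomes effective: 2021/07/29 + 18 days = 2021/08/16.

2021/08/16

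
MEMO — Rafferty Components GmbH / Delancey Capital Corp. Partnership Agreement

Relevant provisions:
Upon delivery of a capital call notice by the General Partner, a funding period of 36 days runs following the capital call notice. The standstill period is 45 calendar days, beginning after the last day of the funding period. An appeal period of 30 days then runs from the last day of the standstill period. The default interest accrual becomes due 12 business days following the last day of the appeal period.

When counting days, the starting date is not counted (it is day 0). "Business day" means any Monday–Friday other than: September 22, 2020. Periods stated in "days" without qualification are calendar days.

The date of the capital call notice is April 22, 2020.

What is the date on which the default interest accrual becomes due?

August 27, 2020

The last day of the funding period: 36 calendar days after April 22, 2020 is May 28, 2020.
Adding 45 calendar days to May 28, 2020 gives July 12, 2020, which is the last day of the standstill period.
Adding 30 calendar days to July 12, 2020 gives August 11, 2020, which is the last day of the appeal period.
The date on which the default interest accrual becomes due: counting 12 business days from Tuesday, August 11, 2020 (Aug 12, Aug 13, Aug 14, Aug 17, …, Aug 25, Aug 26, Aug 27, skipping weekends) reaches Thursday, August 27, 2020.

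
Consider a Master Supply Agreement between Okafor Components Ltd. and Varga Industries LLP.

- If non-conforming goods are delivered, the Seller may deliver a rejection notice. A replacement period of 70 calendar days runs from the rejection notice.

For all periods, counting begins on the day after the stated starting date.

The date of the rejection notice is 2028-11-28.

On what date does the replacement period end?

The last day of the replacement period: 2028-11-28 + 70 days = 2029-02-06.

2029-02-06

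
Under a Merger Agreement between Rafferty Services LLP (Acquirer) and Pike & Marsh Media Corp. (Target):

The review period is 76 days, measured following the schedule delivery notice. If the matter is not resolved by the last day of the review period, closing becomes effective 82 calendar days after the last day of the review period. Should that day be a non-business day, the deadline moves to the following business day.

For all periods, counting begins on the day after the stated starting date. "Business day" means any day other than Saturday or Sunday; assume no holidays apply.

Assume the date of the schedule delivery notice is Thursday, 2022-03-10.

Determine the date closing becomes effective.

2022-08-15

Adding 76 calendar days to 2022-03-10 gives 2022-05-25, which is the last day of the review period.
The date closing becomes effective: 82 calendar days after 2022-05-25 is 2022-08-15. 2022-08-15 is a Monday, so no roll-forward applies.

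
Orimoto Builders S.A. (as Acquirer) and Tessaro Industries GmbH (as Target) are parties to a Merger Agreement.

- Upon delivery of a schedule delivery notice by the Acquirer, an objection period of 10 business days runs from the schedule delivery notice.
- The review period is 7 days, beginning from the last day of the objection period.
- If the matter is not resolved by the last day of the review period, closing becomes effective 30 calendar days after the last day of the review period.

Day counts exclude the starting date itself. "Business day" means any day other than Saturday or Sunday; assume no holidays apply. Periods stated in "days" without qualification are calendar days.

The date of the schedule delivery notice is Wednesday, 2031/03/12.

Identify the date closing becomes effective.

The last day of the objection period: counting 10 business days from Wednesday, 2031/03/12 (Mar 13, Mar 14, Mar 17, Mar 18, Mar 19, Mar 20, Mar 21, Mar 24, Mar 25, Mar 26, skipping weekends) reaches Wednesday, 2031/03/26.
The last day of the review period: 7 calendar days after 2031/03/26 is 2031/04/02.
The date closing becomes effective: 30 calendar days after 2031/04/02 is 2031/05/02.

2031/05/02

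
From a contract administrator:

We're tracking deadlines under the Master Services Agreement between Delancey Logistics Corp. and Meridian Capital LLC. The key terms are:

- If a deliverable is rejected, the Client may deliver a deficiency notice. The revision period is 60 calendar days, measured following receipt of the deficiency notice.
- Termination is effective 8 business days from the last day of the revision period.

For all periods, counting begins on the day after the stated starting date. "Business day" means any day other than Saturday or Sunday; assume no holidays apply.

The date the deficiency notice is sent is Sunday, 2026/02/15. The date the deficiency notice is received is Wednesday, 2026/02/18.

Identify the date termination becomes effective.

Adding 60 calendar days to 2026/02/18 gives 2026/04/19, which is the last day of the revision period.
The date termination becomes effective: 8 business days after Sunday, 2026/04/19, skipping weekends — Apr 20, Apr 21, Apr 22, Apr 23, Apr 24, Apr 27, Apr 28, Apr 29 — lands on Wednesday, 2026/04/29.

2026/04/29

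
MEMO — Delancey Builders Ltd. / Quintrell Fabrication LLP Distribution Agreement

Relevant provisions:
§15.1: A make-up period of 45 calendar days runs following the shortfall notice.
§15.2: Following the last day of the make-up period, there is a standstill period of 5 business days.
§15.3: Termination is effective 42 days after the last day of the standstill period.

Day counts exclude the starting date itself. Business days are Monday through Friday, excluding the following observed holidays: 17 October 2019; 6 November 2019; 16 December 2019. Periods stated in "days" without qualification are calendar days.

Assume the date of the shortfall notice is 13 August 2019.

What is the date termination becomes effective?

Adding 45 calendar days to 13 August 2019 gives 27 September 2019, which is the last day of the make-up period.
The last day of the standstill period: 5 business days after Friday, 27 September 2019, skipping weekends — Sep 30, Oct 1, Oct 2, Oct 3, Oct 4 — lands on Friday, 4 October 2019.
The date termination becomes effective: 4 October 2019 + 42 days = 15 November 2019.

15 November 2019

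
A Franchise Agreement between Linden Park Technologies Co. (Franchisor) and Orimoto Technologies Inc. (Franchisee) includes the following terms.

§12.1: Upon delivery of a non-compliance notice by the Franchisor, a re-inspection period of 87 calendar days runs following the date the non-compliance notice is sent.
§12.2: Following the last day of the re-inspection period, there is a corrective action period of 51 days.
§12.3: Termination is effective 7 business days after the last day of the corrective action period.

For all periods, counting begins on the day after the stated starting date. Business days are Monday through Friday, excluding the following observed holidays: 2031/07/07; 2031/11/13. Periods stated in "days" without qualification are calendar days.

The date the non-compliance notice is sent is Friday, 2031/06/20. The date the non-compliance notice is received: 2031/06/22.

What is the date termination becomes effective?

The last day of the re-inspection period: 2031/06/20 + 87 days = 2031/09/15.
Adding 51 calendar days to 2031/09/15 gives 2031/11/05, which is the last day of the corrective action period.
The date termination becomes effective: counting 7 business days from Wednesday, 2031/11/05 (Nov 6, Nov 7, Nov 10, Nov 11, Nov 12, Nov 14, Nov 17, skipping weekends and the listed holiday on Nov 13) reaches Monday, 2031/11/17.

2031/11/17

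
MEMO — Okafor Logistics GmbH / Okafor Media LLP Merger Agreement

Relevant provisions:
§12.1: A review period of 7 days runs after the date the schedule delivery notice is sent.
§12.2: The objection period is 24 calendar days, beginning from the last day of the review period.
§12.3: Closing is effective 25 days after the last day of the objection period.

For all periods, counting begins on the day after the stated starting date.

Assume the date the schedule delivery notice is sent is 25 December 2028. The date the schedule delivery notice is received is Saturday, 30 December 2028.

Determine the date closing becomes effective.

The last day of the review period: 25 December 2028 + 7 days = 1 January 2029.
Adding 24 calendar days to 1 January 2029 gives 25 January 2029, which is the last day of the objection period.
Adding 25 calendar days to 25 January 2029 gives 19 February 2029, which is the date closing becomes effective.

19 February 2029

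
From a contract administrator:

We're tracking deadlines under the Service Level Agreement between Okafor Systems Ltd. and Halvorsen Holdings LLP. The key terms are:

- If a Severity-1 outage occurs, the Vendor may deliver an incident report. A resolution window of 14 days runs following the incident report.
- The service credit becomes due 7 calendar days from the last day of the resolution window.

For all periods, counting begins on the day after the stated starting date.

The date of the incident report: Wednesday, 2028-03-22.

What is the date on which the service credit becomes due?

The last day of the resolution window: 14 calendar days after 2028-03-22 is 2028-04-05.
The date on which the service credit becomes due: 2028-04-05 + 7 days = 2028-04-12.

2028-04-12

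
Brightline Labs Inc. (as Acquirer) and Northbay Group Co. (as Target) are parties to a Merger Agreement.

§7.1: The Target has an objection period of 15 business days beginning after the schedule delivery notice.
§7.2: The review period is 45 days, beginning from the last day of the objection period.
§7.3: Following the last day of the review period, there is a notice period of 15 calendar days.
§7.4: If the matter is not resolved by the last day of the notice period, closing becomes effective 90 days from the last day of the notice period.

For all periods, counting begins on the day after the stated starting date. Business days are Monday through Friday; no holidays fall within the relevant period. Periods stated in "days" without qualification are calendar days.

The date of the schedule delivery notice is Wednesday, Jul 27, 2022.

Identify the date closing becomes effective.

Jan 14, 2023

The last day of the objection period: 15 business days after Wednesday, Jul 27, 2022, skipping weekends — Jul 28, Jul 29, Aug 1, Aug 2, …, Aug 15, Aug 16, Aug 17 — lands on Wednesday, Aug 17, 2022.
Adding 45 calendar days to Aug 17, 2022 gives Oct 1, 2022, which is the last day of the review period.
Adding 15 calendar days to Oct 1, 2022 gives Oct 16, 2022, which is the last day of the notice period.
The date closing becomes effective: Oct 16, 2022 + 90 days = Jan 14, 2023.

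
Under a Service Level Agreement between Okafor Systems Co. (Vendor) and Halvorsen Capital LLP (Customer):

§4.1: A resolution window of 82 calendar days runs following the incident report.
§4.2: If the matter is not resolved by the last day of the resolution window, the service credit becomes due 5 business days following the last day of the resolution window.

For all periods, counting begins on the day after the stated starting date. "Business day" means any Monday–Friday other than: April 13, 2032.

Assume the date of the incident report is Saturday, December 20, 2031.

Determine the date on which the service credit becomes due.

March 18, 2032

Adding 82 calendar days to December 20, 2031 gives March 11, 2032, which is the last day of the resolution window.
From Thursday, March 11, 2032, 5 business days (Mar 12, Mar 15, Mar 16, Mar 17, Mar 18, skipping weekends) brings us to Thursday, March 18, 2032, which is the date on which the service credit becomes due.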